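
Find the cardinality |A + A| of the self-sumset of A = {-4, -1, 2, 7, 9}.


A + A = {a + a' : a, a' ∈ A}; |A| = 5.
General bounds: 2|A| - 1 ≤ |A + A| ≤ |A|(|A|+1)/2, i.e. 9 ≤ |A + A| ≤ 15.
Lower bound 2|A|-1 is attained iff A is an arithmetic progression.
Enumerate sums a + a' for a ≤ a' (symmetric, so this suffices):
a = -4: -4+-4=-8, -4+-1=-5, -4+2=-2, -4+7=3, -4+9=5
a = -1: -1+-1=-2, -1+2=1, -1+7=6, -1+9=8
a = 2: 2+2=4, 2+7=9, 2+9=11
a = 7: 7+7=14, 7+9=16
a = 9: 9+9=18
Distinct sums: {-8, -5, -2, 1, 3, 4, 5, 6, 8, 9, 11, 14, 16, 18}
|A + A| = 14

|A + A| = 14


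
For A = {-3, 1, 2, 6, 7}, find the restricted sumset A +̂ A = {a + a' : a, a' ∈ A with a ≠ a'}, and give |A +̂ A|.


Restricted sumset: A +̂ A = {a + a' : a ∈ A, a' ∈ A, a ≠ a'}.
Equivalently, take A + A and drop any sum 2a that is achievable ONLY as a + a for a ∈ A (i.e. sums representable only with equal summands).
Enumerate pairs (a, a') with a < a' (symmetric, so each unordered pair gives one sum; this covers all a ≠ a'):
  -3 + 1 = -2
  -3 + 2 = -1
  -3 + 6 = 3
  -3 + 7 = 4
  1 + 2 = 3
  1 + 6 = 7
  1 + 7 = 8
  2 + 6 = 8
  2 + 7 = 9
  6 + 7 = 13
Collected distinct sums: {-2, -1, 3, 4, 7, 8, 9, 13}
|A +̂ A| = 8
(Reference bound: |A +̂ A| ≥ 2|A| - 3 for |A| ≥ 2, with |A| = 5 giving ≥ 7.)

|A +̂ A| = 8


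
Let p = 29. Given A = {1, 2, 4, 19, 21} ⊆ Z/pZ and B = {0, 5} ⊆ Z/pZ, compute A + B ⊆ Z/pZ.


Work in Z/29Z: reduce every sum a + b modulo 29.
Enumerate all 10 pairs:
a = 1: 1+0=1, 1+5=6
a = 2: 2+0=2, 2+5=7
a = 4: 4+0=4, 4+5=9
a = 19: 19+0=19, 19+5=24
a = 21: 21+0=21, 21+5=26
Distinct residues collected: {1, 2, 4, 6, 7, 9, 19, 21, 24, 26}
|A + B| = 10 (out of 29 total residues).

A + B = {1, 2, 4, 6, 7, 9, 19, 21, 24, 26}


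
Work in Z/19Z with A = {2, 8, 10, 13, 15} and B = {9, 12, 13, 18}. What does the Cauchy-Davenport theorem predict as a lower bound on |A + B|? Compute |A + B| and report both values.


Cauchy-Davenport: |A + B| ≥ min(p, |A| + |B| - 1) for A, B nonempty in Z/pZ.
|A| = 5, |B| = 4, p = 19.
CD lower bound = min(19, 5 + 4 - 1) = min(19, 8) = 8.
Compute A + B mod 19 directly:
a = 2: 2+9=11, 2+12=14, 2+13=15, 2+18=1
a = 8: 8+9=17, 8+12=1, 8+13=2, 8+18=7
a = 10: 10+9=0, 10+12=3, 10+13=4, 10+18=9
a = 13: 13+9=3, 13+12=6, 13+13=7, 13+18=12
a = 15: 15+9=5, 15+12=8, 15+13=9, 15+18=14
A + B = {0, 1, 2, 3, 4, 5, 6, 7, 8, 9, 11, 12, 14, 15, 17}, so |A + B| = 15.
Verify: 15 ≥ 8? Yes ✓.

CD lower bound = 8, actual |A + B| = 15.


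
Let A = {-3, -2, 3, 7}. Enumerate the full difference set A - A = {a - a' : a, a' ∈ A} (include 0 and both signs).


A - A = {a - a' : a, a' ∈ A}.
Compute a - a' for each ordered pair (a, a'):
a = -3: -3--3=0, -3--2=-1, -3-3=-6, -3-7=-10
a = -2: -2--3=1, -2--2=0, -2-3=-5, -2-7=-9
a = 3: 3--3=6, 3--2=5, 3-3=0, 3-7=-4
a = 7: 7--3=10, 7--2=9, 7-3=4, 7-7=0
Collecting distinct values (and noting 0 appears from a-a):
A - A = {-10, -9, -6, -5, -4, -1, 0, 1, 4, 5, 6, 9, 10}
|A - A| = 13

A - A = {-10, -9, -6, -5, -4, -1, 0, 1, 4, 5, 6, 9, 10}


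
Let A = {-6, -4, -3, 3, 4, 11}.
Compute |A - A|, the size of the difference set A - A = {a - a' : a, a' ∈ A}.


A - A = {a - a' : a, a' ∈ A}; |A| = 6.
Bounds: 2|A|-1 ≤ |A - A| ≤ |A|² - |A| + 1, i.e. 11 ≤ |A - A| ≤ 31.
Note: 0 ∈ A - A always (from a - a). The set is symmetric: if d ∈ A - A then -d ∈ A - A.
Enumerate nonzero differences d = a - a' with a > a' (then include -d):
Positive differences: {1, 2, 3, 6, 7, 8, 9, 10, 14, 15, 17}
Full difference set: {0} ∪ (positive diffs) ∪ (negative diffs).
|A - A| = 1 + 2·11 = 23 (matches direct enumeration: 23).

|A - A| = 23


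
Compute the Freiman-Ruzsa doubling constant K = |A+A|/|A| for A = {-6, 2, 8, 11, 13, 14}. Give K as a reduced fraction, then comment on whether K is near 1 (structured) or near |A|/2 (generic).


|A| = 6.
Compute A + A by enumerating all 36 pairs.
A + A = {-12, -4, 2, 4, 5, 7, 8, 10, 13, 15, 16, 19, 21, 22, 24, 25, 26, 27, 28}, so |A + A| = 19.
K = |A + A| / |A| = 19/6 (already in lowest terms) ≈ 3.1667.
Reference: AP of size 6 gives K = 11/6 ≈ 1.8333; a fully generic set of size 6 gives K ≈ 3.5000.

|A| = 6, |A + A| = 19, K = 19/6.


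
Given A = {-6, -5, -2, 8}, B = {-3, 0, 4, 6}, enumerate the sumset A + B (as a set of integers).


A + B = {a + b : a ∈ A, b ∈ B}.
Enumerate all |A|·|B| = 4·4 = 16 pairs (a, b) and collect distinct sums.
a = -6: -6+-3=-9, -6+0=-6, -6+4=-2, -6+6=0
a = -5: -5+-3=-8, -5+0=-5, -5+4=-1, -5+6=1
a = -2: -2+-3=-5, -2+0=-2, -2+4=2, -2+6=4
a = 8: 8+-3=5, 8+0=8, 8+4=12, 8+6=14
Collecting distinct sums: A + B = {-9, -8, -6, -5, -2, -1, 0, 1, 2, 4, 5, 8, 12, 14}
|A + B| = 14

A + B = {-9, -8, -6, -5, -2, -1, 0, 1, 2, 4, 5, 8, 12, 14}


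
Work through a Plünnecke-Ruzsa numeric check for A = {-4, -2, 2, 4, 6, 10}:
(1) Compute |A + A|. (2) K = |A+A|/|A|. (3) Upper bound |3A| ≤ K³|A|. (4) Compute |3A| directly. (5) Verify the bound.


|A| = 6.
Step 1: Compute A + A by enumerating all 36 pairs.
A + A = {-8, -6, -4, -2, 0, 2, 4, 6, 8, 10, 12, 14, 16, 20}, so |A + A| = 14.
Step 2: Doubling constant K = |A + A|/|A| = 14/6 = 14/6 ≈ 2.3333.
Step 3: Plünnecke-Ruzsa gives |3A| ≤ K³·|A| = (2.3333)³ · 6 ≈ 76.2222.
Step 4: Compute 3A = A + A + A directly by enumerating all triples (a,b,c) ∈ A³; |3A| = 21.
Step 5: Check 21 ≤ 76.2222? Yes ✓.

K = 14/6, Plünnecke-Ruzsa bound K³|A| ≈ 76.2222, |3A| = 21, inequality holds.


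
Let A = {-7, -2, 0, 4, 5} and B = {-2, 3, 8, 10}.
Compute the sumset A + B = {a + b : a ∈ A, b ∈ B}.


A + B = {a + b : a ∈ A, b ∈ B}.
Enumerate all |A|·|B| = 5·4 = 20 pairs (a, b) and collect distinct sums.
a = -7: -7+-2=-9, -7+3=-4, -7+8=1, -7+10=3
a = -2: -2+-2=-4, -2+3=1, -2+8=6, -2+10=8
a = 0: 0+-2=-2, 0+3=3, 0+8=8, 0+10=10
a = 4: 4+-2=2, 4+3=7, 4+8=12, 4+10=14
a = 5: 5+-2=3, 5+3=8, 5+8=13, 5+10=15
Collecting distinct sums: A + B = {-9, -4, -2, 1, 2, 3, 6, 7, 8, 10, 12, 13, 14, 15}
|A + B| = 14

A + B = {-9, -4, -2, 1, 2, 3, 6, 7, 8, 10, 12, 13, 14, 15}


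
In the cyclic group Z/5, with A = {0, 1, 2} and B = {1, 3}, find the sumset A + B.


Work in Z/5Z: reduce every sum a + b modulo 5.
Enumerate all 6 pairs:
a = 0: 0+1=1, 0+3=3
a = 1: 1+1=2, 1+3=4
a = 2: 2+1=3, 2+3=0
Distinct residues collected: {0, 1, 2, 3, 4}
|A + B| = 5 (out of 5 total residues).

A + B = {0, 1, 2, 3, 4}


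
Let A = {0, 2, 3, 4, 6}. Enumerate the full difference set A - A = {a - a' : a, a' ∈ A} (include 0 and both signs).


A - A = {a - a' : a, a' ∈ A}.
Compute a - a' for each ordered pair (a, a'):
a = 0: 0-0=0, 0-2=-2, 0-3=-3, 0-4=-4, 0-6=-6
a = 2: 2-0=2, 2-2=0, 2-3=-1, 2-4=-2, 2-6=-4
a = 3: 3-0=3, 3-2=1, 3-3=0, 3-4=-1, 3-6=-3
a = 4: 4-0=4, 4-2=2, 4-3=1, 4-4=0, 4-6=-2
a = 6: 6-0=6, 6-2=4, 6-3=3, 6-4=2, 6-6=0
Collecting distinct values (and noting 0 appears from a-a):
A - A = {-6, -4, -3, -2, -1, 0, 1, 2, 3, 4, 6}
|A - A| = 11

A - A = {-6, -4, -3, -2, -1, 0, 1, 2, 3, 4, 6}


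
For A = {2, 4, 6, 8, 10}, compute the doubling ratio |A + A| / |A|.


|A| = 5.
Compute A + A by enumerating all 25 pairs.
A + A = {4, 6, 8, 10, 12, 14, 16, 18, 20}, so |A + A| = 9.
K = |A + A| / |A| = 9/5 (already in lowest terms) ≈ 1.8000.
Reference: AP of size 5 gives K = 9/5 ≈ 1.8000; a fully generic set of size 5 gives K ≈ 3.0000.

|A| = 5, |A + A| = 9, K = 9/5.


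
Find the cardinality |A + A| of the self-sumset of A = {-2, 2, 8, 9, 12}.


A + A = {a + a' : a, a' ∈ A}; |A| = 5.
General bounds: 2|A| - 1 ≤ |A + A| ≤ |A|(|A|+1)/2, i.e. 9 ≤ |A + A| ≤ 15.
Lower bound 2|A|-1 is attained iff A is an arithmetic progression.
Enumerate sums a + a' for a ≤ a' (symmetric, so this suffices):
a = -2: -2+-2=-4, -2+2=0, -2+8=6, -2+9=7, -2+12=10
a = 2: 2+2=4, 2+8=10, 2+9=11, 2+12=14
a = 8: 8+8=16, 8+9=17, 8+12=20
a = 9: 9+9=18, 9+12=21
a = 12: 12+12=24
Distinct sums: {-4, 0, 4, 6, 7, 10, 11, 14, 16, 17, 18, 20, 21, 24}
|A + A| = 14

|A + A| = 14


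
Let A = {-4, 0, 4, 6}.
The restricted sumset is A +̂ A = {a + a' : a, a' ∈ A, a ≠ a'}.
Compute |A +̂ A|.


Restricted sumset: A +̂ A = {a + a' : a ∈ A, a' ∈ A, a ≠ a'}.
Equivalently, take A + A and drop any sum 2a that is achievable ONLY as a + a for a ∈ A (i.e. sums representable only with equal summands).
Enumerate pairs (a, a') with a < a' (symmetric, so each unordered pair gives one sum; this covers all a ≠ a'):
  -4 + 0 = -4
  -4 + 4 = 0
  -4 + 6 = 2
  0 + 4 = 4
  0 + 6 = 6
  4 + 6 = 10
Collected distinct sums: {-4, 0, 2, 4, 6, 10}
|A +̂ A| = 6
(Reference bound: |A +̂ A| ≥ 2|A| - 3 for |A| ≥ 2, with |A| = 4 giving ≥ 5.)

|A +̂ A| = 6


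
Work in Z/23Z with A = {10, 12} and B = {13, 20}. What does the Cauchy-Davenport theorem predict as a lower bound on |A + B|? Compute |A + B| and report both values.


Cauchy-Davenport: |A + B| ≥ min(p, |A| + |B| - 1) for A, B nonempty in Z/pZ.
|A| = 2, |B| = 2, p = 23.
CD lower bound = min(23, 2 + 2 - 1) = min(23, 3) = 3.
Compute A + B mod 23 directly:
a = 10: 10+13=0, 10+20=7
a = 12: 12+13=2, 12+20=9
A + B = {0, 2, 7, 9}, so |A + B| = 4.
Verify: 4 ≥ 3? Yes ✓.

CD lower bound = 3, actual |A + B| = 4.


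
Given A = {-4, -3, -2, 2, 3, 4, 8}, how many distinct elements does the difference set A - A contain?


A - A = {a - a' : a, a' ∈ A}; |A| = 7.
Bounds: 2|A|-1 ≤ |A - A| ≤ |A|² - |A| + 1, i.e. 13 ≤ |A - A| ≤ 43.
Note: 0 ∈ A - A always (from a - a). The set is symmetric: if d ∈ A - A then -d ∈ A - A.
Enumerate nonzero differences d = a - a' with a > a' (then include -d):
Positive differences: {1, 2, 4, 5, 6, 7, 8, 10, 11, 12}
Full difference set: {0} ∪ (positive diffs) ∪ (negative diffs).
|A - A| = 1 + 2·10 = 21 (matches direct enumeration: 21).

|A - A| = 21


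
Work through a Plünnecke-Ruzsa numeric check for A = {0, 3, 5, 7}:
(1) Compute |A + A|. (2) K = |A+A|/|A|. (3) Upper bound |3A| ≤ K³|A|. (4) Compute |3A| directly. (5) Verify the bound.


|A| = 4.
Step 1: Compute A + A by enumerating all 16 pairs.
A + A = {0, 3, 5, 6, 7, 8, 10, 12, 14}, so |A + A| = 9.
Step 2: Doubling constant K = |A + A|/|A| = 9/4 = 9/4 ≈ 2.2500.
Step 3: Plünnecke-Ruzsa gives |3A| ≤ K³·|A| = (2.2500)³ · 4 ≈ 45.5625.
Step 4: Compute 3A = A + A + A directly by enumerating all triples (a,b,c) ∈ A³; |3A| = 16.
Step 5: Check 16 ≤ 45.5625? Yes ✓.

K = 9/4, Plünnecke-Ruzsa bound K³|A| ≈ 45.5625, |3A| = 16, inequality holds.


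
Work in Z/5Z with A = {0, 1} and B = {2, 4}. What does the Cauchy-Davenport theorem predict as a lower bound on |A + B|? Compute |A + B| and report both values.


Cauchy-Davenport: |A + B| ≥ min(p, |A| + |B| - 1) for A, B nonempty in Z/pZ.
|A| = 2, |B| = 2, p = 5.
CD lower bound = min(5, 2 + 2 - 1) = min(5, 3) = 3.
Compute A + B mod 5 directly:
a = 0: 0+2=2, 0+4=4
a = 1: 1+2=3, 1+4=0
A + B = {0, 2, 3, 4}, so |A + B| = 4.
Verify: 4 ≥ 3? Yes ✓.

CD lower bound = 3, actual |A + B| = 4.


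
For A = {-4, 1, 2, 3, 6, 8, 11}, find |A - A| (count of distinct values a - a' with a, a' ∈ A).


A - A = {a - a' : a, a' ∈ A}; |A| = 7.
Bounds: 2|A|-1 ≤ |A - A| ≤ |A|² - |A| + 1, i.e. 13 ≤ |A - A| ≤ 43.
Note: 0 ∈ A - A always (from a - a). The set is symmetric: if d ∈ A - A then -d ∈ A - A.
Enumerate nonzero differences d = a - a' with a > a' (then include -d):
Positive differences: {1, 2, 3, 4, 5, 6, 7, 8, 9, 10, 12, 15}
Full difference set: {0} ∪ (positive diffs) ∪ (negative diffs).
|A - A| = 1 + 2·12 = 25 (matches direct enumeration: 25).

|A - A| = 25


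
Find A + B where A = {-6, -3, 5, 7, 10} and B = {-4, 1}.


A + B = {a + b : a ∈ A, b ∈ B}.
Enumerate all |A|·|B| = 5·2 = 10 pairs (a, b) and collect distinct sums.
a = -6: -6+-4=-10, -6+1=-5
a = -3: -3+-4=-7, -3+1=-2
a = 5: 5+-4=1, 5+1=6
a = 7: 7+-4=3, 7+1=8
a = 10: 10+-4=6, 10+1=11
Collecting distinct sums: A + B = {-10, -7, -5, -2, 1, 3, 6, 8, 11}
|A + B| = 9

A + B = {-10, -7, -5, -2, 1, 3, 6, 8, 11}


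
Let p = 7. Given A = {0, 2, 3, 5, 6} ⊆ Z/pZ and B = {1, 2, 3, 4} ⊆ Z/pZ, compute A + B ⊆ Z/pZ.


Work in Z/7Z: reduce every sum a + b modulo 7.
Enumerate all 20 pairs:
a = 0: 0+1=1, 0+2=2, 0+3=3, 0+4=4
a = 2: 2+1=3, 2+2=4, 2+3=5, 2+4=6
a = 3: 3+1=4, 3+2=5, 3+3=6, 3+4=0
a = 5: 5+1=6, 5+2=0, 5+3=1, 5+4=2
a = 6: 6+1=0, 6+2=1, 6+3=2, 6+4=3
Distinct residues collected: {0, 1, 2, 3, 4, 5, 6}
|A + B| = 7 (out of 7 total residues).

A + B = {0, 1, 2, 3, 4, 5, 6}


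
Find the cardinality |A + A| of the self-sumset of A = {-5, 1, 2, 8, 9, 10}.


A + A = {a + a' : a, a' ∈ A}; |A| = 6.
General bounds: 2|A| - 1 ≤ |A + A| ≤ |A|(|A|+1)/2, i.e. 11 ≤ |A + A| ≤ 21.
Lower bound 2|A|-1 is attained iff A is an arithmetic progression.
Enumerate sums a + a' for a ≤ a' (symmetric, so this suffices):
a = -5: -5+-5=-10, -5+1=-4, -5+2=-3, -5+8=3, -5+9=4, -5+10=5
a = 1: 1+1=2, 1+2=3, 1+8=9, 1+9=10, 1+10=11
a = 2: 2+2=4, 2+8=10, 2+9=11, 2+10=12
a = 8: 8+8=16, 8+9=17, 8+10=18
a = 9: 9+9=18, 9+10=19
a = 10: 10+10=20
Distinct sums: {-10, -4, -3, 2, 3, 4, 5, 9, 10, 11, 12, 16, 17, 18, 19, 20}
|A + A| = 16

|A + A| = 16


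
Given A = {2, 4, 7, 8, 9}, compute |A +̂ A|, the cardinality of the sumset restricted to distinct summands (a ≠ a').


Restricted sumset: A +̂ A = {a + a' : a ∈ A, a' ∈ A, a ≠ a'}.
Equivalently, take A + A and drop any sum 2a that is achievable ONLY as a + a for a ∈ A (i.e. sums representable only with equal summands).
Enumerate pairs (a, a') with a < a' (symmetric, so each unordered pair gives one sum; this covers all a ≠ a'):
  2 + 4 = 6
  2 + 7 = 9
  2 + 8 = 10
  2 + 9 = 11
  4 + 7 = 11
  4 + 8 = 12
  4 + 9 = 13
  7 + 8 = 15
  7 + 9 = 16
  8 + 9 = 17
Collected distinct sums: {6, 9, 10, 11, 12, 13, 15, 16, 17}
|A +̂ A| = 9
(Reference bound: |A +̂ A| ≥ 2|A| - 3 for |A| ≥ 2, with |A| = 5 giving ≥ 7.)

|A +̂ A| = 9


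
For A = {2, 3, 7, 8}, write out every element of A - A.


A - A = {a - a' : a, a' ∈ A}.
Compute a - a' for each ordered pair (a, a'):
a = 2: 2-2=0, 2-3=-1, 2-7=-5, 2-8=-6
a = 3: 3-2=1, 3-3=0, 3-7=-4, 3-8=-5
a = 7: 7-2=5, 7-3=4, 7-7=0, 7-8=-1
a = 8: 8-2=6, 8-3=5, 8-7=1, 8-8=0
Collecting distinct values (and noting 0 appears from a-a):
A - A = {-6, -5, -4, -1, 0, 1, 4, 5, 6}
|A - A| = 9

A - A = {-6, -5, -4, -1, 0, 1, 4, 5, 6}


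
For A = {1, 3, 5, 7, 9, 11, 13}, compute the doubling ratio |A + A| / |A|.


|A| = 7.
Compute A + A by enumerating all 49 pairs.
A + A = {2, 4, 6, 8, 10, 12, 14, 16, 18, 20, 22, 24, 26}, so |A + A| = 13.
K = |A + A| / |A| = 13/7 (already in lowest terms) ≈ 1.8571.
Reference: AP of size 7 gives K = 13/7 ≈ 1.8571; a fully generic set of size 7 gives K ≈ 4.0000.

|A| = 7, |A + A| = 13, K = 13/7.


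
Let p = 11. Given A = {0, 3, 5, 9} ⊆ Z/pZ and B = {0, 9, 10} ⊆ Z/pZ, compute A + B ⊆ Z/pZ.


Work in Z/11Z: reduce every sum a + b modulo 11.
Enumerate all 12 pairs:
a = 0: 0+0=0, 0+9=9, 0+10=10
a = 3: 3+0=3, 3+9=1, 3+10=2
a = 5: 5+0=5, 5+9=3, 5+10=4
a = 9: 9+0=9, 9+9=7, 9+10=8
Distinct residues collected: {0, 1, 2, 3, 4, 5, 7, 8, 9, 10}
|A + B| = 10 (out of 11 total residues).

A + B = {0, 1, 2, 3, 4, 5, 7, 8, 9, 10}


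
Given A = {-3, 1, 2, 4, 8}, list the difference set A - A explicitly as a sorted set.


A - A = {a - a' : a, a' ∈ A}.
Compute a - a' for each ordered pair (a, a'):
a = -3: -3--3=0, -3-1=-4, -3-2=-5, -3-4=-7, -3-8=-11
a = 1: 1--3=4, 1-1=0, 1-2=-1, 1-4=-3, 1-8=-7
a = 2: 2--3=5, 2-1=1, 2-2=0, 2-4=-2, 2-8=-6
a = 4: 4--3=7, 4-1=3, 4-2=2, 4-4=0, 4-8=-4
a = 8: 8--3=11, 8-1=7, 8-2=6, 8-4=4, 8-8=0
Collecting distinct values (and noting 0 appears from a-a):
A - A = {-11, -7, -6, -5, -4, -3, -2, -1, 0, 1, 2, 3, 4, 5, 6, 7, 11}
|A - A| = 17

A - A = {-11, -7, -6, -5, -4, -3, -2, -1, 0, 1, 2, 3, 4, 5, 6, 7, 11}


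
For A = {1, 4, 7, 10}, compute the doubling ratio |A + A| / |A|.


|A| = 4.
Compute A + A by enumerating all 16 pairs.
A + A = {2, 5, 8, 11, 14, 17, 20}, so |A + A| = 7.
K = |A + A| / |A| = 7/4 (already in lowest terms) ≈ 1.7500.
Reference: AP of size 4 gives K = 7/4 ≈ 1.7500; a fully generic set of size 4 gives K ≈ 2.5000.

|A| = 4, |A + A| = 7, K = 7/4.


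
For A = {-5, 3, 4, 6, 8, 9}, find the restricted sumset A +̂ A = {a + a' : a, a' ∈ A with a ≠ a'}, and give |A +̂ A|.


Restricted sumset: A +̂ A = {a + a' : a ∈ A, a' ∈ A, a ≠ a'}.
Equivalently, take A + A and drop any sum 2a that is achievable ONLY as a + a for a ∈ A (i.e. sums representable only with equal summands).
Enumerate pairs (a, a') with a < a' (symmetric, so each unordered pair gives one sum; this covers all a ≠ a'):
  -5 + 3 = -2
  -5 + 4 = -1
  -5 + 6 = 1
  -5 + 8 = 3
  -5 + 9 = 4
  3 + 4 = 7
  3 + 6 = 9
  3 + 8 = 11
  3 + 9 = 12
  4 + 6 = 10
  4 + 8 = 12
  4 + 9 = 13
  6 + 8 = 14
  6 + 9 = 15
  8 + 9 = 17
Collected distinct sums: {-2, -1, 1, 3, 4, 7, 9, 10, 11, 12, 13, 14, 15, 17}
|A +̂ A| = 14
(Reference bound: |A +̂ A| ≥ 2|A| - 3 for |A| ≥ 2, with |A| = 6 giving ≥ 9.)

|A +̂ A| = 14


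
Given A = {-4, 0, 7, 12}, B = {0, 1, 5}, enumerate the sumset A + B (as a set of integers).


A + B = {a + b : a ∈ A, b ∈ B}.
Enumerate all |A|·|B| = 4·3 = 12 pairs (a, b) and collect distinct sums.
a = -4: -4+0=-4, -4+1=-3, -4+5=1
a = 0: 0+0=0, 0+1=1, 0+5=5
a = 7: 7+0=7, 7+1=8, 7+5=12
a = 12: 12+0=12, 12+1=13, 12+5=17
Collecting distinct sums: A + B = {-4, -3, 0, 1, 5, 7, 8, 12, 13, 17}
|A + B| = 10

A + B = {-4, -3, 0, 1, 5, 7, 8, 12, 13, 17}


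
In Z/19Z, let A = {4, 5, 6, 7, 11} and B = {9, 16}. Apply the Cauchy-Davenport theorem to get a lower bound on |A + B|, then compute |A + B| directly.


Cauchy-Davenport: |A + B| ≥ min(p, |A| + |B| - 1) for A, B nonempty in Z/pZ.
|A| = 5, |B| = 2, p = 19.
CD lower bound = min(19, 5 + 2 - 1) = min(19, 6) = 6.
Compute A + B mod 19 directly:
a = 4: 4+9=13, 4+16=1
a = 5: 5+9=14, 5+16=2
a = 6: 6+9=15, 6+16=3
a = 7: 7+9=16, 7+16=4
a = 11: 11+9=1, 11+16=8
A + B = {1, 2, 3, 4, 8, 13, 14, 15, 16}, so |A + B| = 9.
Verify: 9 ≥ 6? Yes ✓.

CD lower bound = 6, actual |A + B| = 9.


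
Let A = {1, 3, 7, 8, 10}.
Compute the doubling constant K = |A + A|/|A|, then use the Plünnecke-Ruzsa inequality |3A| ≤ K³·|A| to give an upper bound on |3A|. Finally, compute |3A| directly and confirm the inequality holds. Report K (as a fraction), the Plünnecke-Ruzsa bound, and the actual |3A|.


|A| = 5.
Step 1: Compute A + A by enumerating all 25 pairs.
A + A = {2, 4, 6, 8, 9, 10, 11, 13, 14, 15, 16, 17, 18, 20}, so |A + A| = 14.
Step 2: Doubling constant K = |A + A|/|A| = 14/5 = 14/5 ≈ 2.8000.
Step 3: Plünnecke-Ruzsa gives |3A| ≤ K³·|A| = (2.8000)³ · 5 ≈ 109.7600.
Step 4: Compute 3A = A + A + A directly by enumerating all triples (a,b,c) ∈ A³; |3A| = 24.
Step 5: Check 24 ≤ 109.7600? Yes ✓.

K = 14/5, Plünnecke-Ruzsa bound K³|A| ≈ 109.7600, |3A| = 24, inequality holds.


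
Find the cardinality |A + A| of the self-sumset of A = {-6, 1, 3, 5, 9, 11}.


A + A = {a + a' : a, a' ∈ A}; |A| = 6.
General bounds: 2|A| - 1 ≤ |A + A| ≤ |A|(|A|+1)/2, i.e. 11 ≤ |A + A| ≤ 21.
Lower bound 2|A|-1 is attained iff A is an arithmetic progression.
Enumerate sums a + a' for a ≤ a' (symmetric, so this suffices):
a = -6: -6+-6=-12, -6+1=-5, -6+3=-3, -6+5=-1, -6+9=3, -6+11=5
a = 1: 1+1=2, 1+3=4, 1+5=6, 1+9=10, 1+11=12
a = 3: 3+3=6, 3+5=8, 3+9=12, 3+11=14
a = 5: 5+5=10, 5+9=14, 5+11=16
a = 9: 9+9=18, 9+11=20
a = 11: 11+11=22
Distinct sums: {-12, -5, -3, -1, 2, 3, 4, 5, 6, 8, 10, 12, 14, 16, 18, 20, 22}
|A + A| = 17

|A + A| = 17


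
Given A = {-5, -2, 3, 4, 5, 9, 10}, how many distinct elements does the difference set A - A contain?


A - A = {a - a' : a, a' ∈ A}; |A| = 7.
Bounds: 2|A|-1 ≤ |A - A| ≤ |A|² - |A| + 1, i.e. 13 ≤ |A - A| ≤ 43.
Note: 0 ∈ A - A always (from a - a). The set is symmetric: if d ∈ A - A then -d ∈ A - A.
Enumerate nonzero differences d = a - a' with a > a' (then include -d):
Positive differences: {1, 2, 3, 4, 5, 6, 7, 8, 9, 10, 11, 12, 14, 15}
Full difference set: {0} ∪ (positive diffs) ∪ (negative diffs).
|A - A| = 1 + 2·14 = 29 (matches direct enumeration: 29).

|A - A| = 29


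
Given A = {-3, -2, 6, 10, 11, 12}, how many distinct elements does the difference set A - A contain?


A - A = {a - a' : a, a' ∈ A}; |A| = 6.
Bounds: 2|A|-1 ≤ |A - A| ≤ |A|² - |A| + 1, i.e. 11 ≤ |A - A| ≤ 31.
Note: 0 ∈ A - A always (from a - a). The set is symmetric: if d ∈ A - A then -d ∈ A - A.
Enumerate nonzero differences d = a - a' with a > a' (then include -d):
Positive differences: {1, 2, 4, 5, 6, 8, 9, 12, 13, 14, 15}
Full difference set: {0} ∪ (positive diffs) ∪ (negative diffs).
|A - A| = 1 + 2·11 = 23 (matches direct enumeration: 23).

|A - A| = 23


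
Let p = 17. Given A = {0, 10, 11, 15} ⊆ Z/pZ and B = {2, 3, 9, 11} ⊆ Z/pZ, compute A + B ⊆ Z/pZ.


Work in Z/17Z: reduce every sum a + b modulo 17.
Enumerate all 16 pairs:
a = 0: 0+2=2, 0+3=3, 0+9=9, 0+11=11
a = 10: 10+2=12, 10+3=13, 10+9=2, 10+11=4
a = 11: 11+2=13, 11+3=14, 11+9=3, 11+11=5
a = 15: 15+2=0, 15+3=1, 15+9=7, 15+11=9
Distinct residues collected: {0, 1, 2, 3, 4, 5, 7, 9, 11, 12, 13, 14}
|A + B| = 12 (out of 17 total residues).

A + B = {0, 1, 2, 3, 4, 5, 7, 9, 11, 12, 13, 14}


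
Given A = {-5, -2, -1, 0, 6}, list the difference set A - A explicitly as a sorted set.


A - A = {a - a' : a, a' ∈ A}.
Compute a - a' for each ordered pair (a, a'):
a = -5: -5--5=0, -5--2=-3, -5--1=-4, -5-0=-5, -5-6=-11
a = -2: -2--5=3, -2--2=0, -2--1=-1, -2-0=-2, -2-6=-8
a = -1: -1--5=4, -1--2=1, -1--1=0, -1-0=-1, -1-6=-7
a = 0: 0--5=5, 0--2=2, 0--1=1, 0-0=0, 0-6=-6
a = 6: 6--5=11, 6--2=8, 6--1=7, 6-0=6, 6-6=0
Collecting distinct values (and noting 0 appears from a-a):
A - A = {-11, -8, -7, -6, -5, -4, -3, -2, -1, 0, 1, 2, 3, 4, 5, 6, 7, 8, 11}
|A - A| = 19

A - A = {-11, -8, -7, -6, -5, -4, -3, -2, -1, 0, 1, 2, 3, 4, 5, 6, 7, 8, 11}


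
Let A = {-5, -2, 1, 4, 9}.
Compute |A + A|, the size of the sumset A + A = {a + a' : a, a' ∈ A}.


A + A = {a + a' : a, a' ∈ A}; |A| = 5.
General bounds: 2|A| - 1 ≤ |A + A| ≤ |A|(|A|+1)/2, i.e. 9 ≤ |A + A| ≤ 15.
Lower bound 2|A|-1 is attained iff A is an arithmetic progression.
Enumerate sums a + a' for a ≤ a' (symmetric, so this suffices):
a = -5: -5+-5=-10, -5+-2=-7, -5+1=-4, -5+4=-1, -5+9=4
a = -2: -2+-2=-4, -2+1=-1, -2+4=2, -2+9=7
a = 1: 1+1=2, 1+4=5, 1+9=10
a = 4: 4+4=8, 4+9=13
a = 9: 9+9=18
Distinct sums: {-10, -7, -4, -1, 2, 4, 5, 7, 8, 10, 13, 18}
|A + A| = 12

|A + A| = 12


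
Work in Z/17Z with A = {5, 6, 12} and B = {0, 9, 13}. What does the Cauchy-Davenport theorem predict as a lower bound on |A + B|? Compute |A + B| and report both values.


Cauchy-Davenport: |A + B| ≥ min(p, |A| + |B| - 1) for A, B nonempty in Z/pZ.
|A| = 3, |B| = 3, p = 17.
CD lower bound = min(17, 3 + 3 - 1) = min(17, 5) = 5.
Compute A + B mod 17 directly:
a = 5: 5+0=5, 5+9=14, 5+13=1
a = 6: 6+0=6, 6+9=15, 6+13=2
a = 12: 12+0=12, 12+9=4, 12+13=8
A + B = {1, 2, 4, 5, 6, 8, 12, 14, 15}, so |A + B| = 9.
Verify: 9 ≥ 5? Yes ✓.

CD lower bound = 5, actual |A + B| = 9.


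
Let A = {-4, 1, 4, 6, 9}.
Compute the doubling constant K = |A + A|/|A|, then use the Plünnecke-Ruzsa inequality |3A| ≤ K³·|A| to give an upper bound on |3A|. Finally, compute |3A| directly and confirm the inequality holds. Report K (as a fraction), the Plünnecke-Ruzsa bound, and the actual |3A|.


|A| = 5.
Step 1: Compute A + A by enumerating all 25 pairs.
A + A = {-8, -3, 0, 2, 5, 7, 8, 10, 12, 13, 15, 18}, so |A + A| = 12.
Step 2: Doubling constant K = |A + A|/|A| = 12/5 = 12/5 ≈ 2.4000.
Step 3: Plünnecke-Ruzsa gives |3A| ≤ K³·|A| = (2.4000)³ · 5 ≈ 69.1200.
Step 4: Compute 3A = A + A + A directly by enumerating all triples (a,b,c) ∈ A³; |3A| = 22.
Step 5: Check 22 ≤ 69.1200? Yes ✓.

K = 12/5, Plünnecke-Ruzsa bound K³|A| ≈ 69.1200, |3A| = 22, inequality holds.


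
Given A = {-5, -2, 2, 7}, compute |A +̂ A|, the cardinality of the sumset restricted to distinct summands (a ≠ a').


Restricted sumset: A +̂ A = {a + a' : a ∈ A, a' ∈ A, a ≠ a'}.
Equivalently, take A + A and drop any sum 2a that is achievable ONLY as a + a for a ∈ A (i.e. sums representable only with equal summands).
Enumerate pairs (a, a') with a < a' (symmetric, so each unordered pair gives one sum; this covers all a ≠ a'):
  -5 + -2 = -7
  -5 + 2 = -3
  -5 + 7 = 2
  -2 + 2 = 0
  -2 + 7 = 5
  2 + 7 = 9
Collected distinct sums: {-7, -3, 0, 2, 5, 9}
|A +̂ A| = 6
(Reference bound: |A +̂ A| ≥ 2|A| - 3 for |A| ≥ 2, with |A| = 4 giving ≥ 5.)

|A +̂ A| = 6


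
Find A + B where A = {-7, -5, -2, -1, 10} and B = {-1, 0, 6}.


A + B = {a + b : a ∈ A, b ∈ B}.
Enumerate all |A|·|B| = 5·3 = 15 pairs (a, b) and collect distinct sums.
a = -7: -7+-1=-8, -7+0=-7, -7+6=-1
a = -5: -5+-1=-6, -5+0=-5, -5+6=1
a = -2: -2+-1=-3, -2+0=-2, -2+6=4
a = -1: -1+-1=-2, -1+0=-1, -1+6=5
a = 10: 10+-1=9, 10+0=10, 10+6=16
Collecting distinct sums: A + B = {-8, -7, -6, -5, -3, -2, -1, 1, 4, 5, 9, 10, 16}
|A + B| = 13

A + B = {-8, -7, -6, -5, -3, -2, -1, 1, 4, 5, 9, 10, 16}


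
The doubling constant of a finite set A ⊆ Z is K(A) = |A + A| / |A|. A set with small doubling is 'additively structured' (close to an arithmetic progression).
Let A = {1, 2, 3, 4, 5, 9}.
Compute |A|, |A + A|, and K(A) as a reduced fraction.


|A| = 6.
Compute A + A by enumerating all 36 pairs.
A + A = {2, 3, 4, 5, 6, 7, 8, 9, 10, 11, 12, 13, 14, 18}, so |A + A| = 14.
K = |A + A| / |A| = 14/6 = 7/3 ≈ 2.3333.
Reference: AP of size 6 gives K = 11/6 ≈ 1.8333; a fully generic set of size 6 gives K ≈ 3.5000.

|A| = 6, |A + A| = 14, K = 14/6 = 7/3.


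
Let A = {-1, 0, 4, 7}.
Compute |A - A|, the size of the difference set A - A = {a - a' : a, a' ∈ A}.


A - A = {a - a' : a, a' ∈ A}; |A| = 4.
Bounds: 2|A|-1 ≤ |A - A| ≤ |A|² - |A| + 1, i.e. 7 ≤ |A - A| ≤ 13.
Note: 0 ∈ A - A always (from a - a). The set is symmetric: if d ∈ A - A then -d ∈ A - A.
Enumerate nonzero differences d = a - a' with a > a' (then include -d):
Positive differences: {1, 3, 4, 5, 7, 8}
Full difference set: {0} ∪ (positive diffs) ∪ (negative diffs).
|A - A| = 1 + 2·6 = 13 (matches direct enumeration: 13).

|A - A| = 13


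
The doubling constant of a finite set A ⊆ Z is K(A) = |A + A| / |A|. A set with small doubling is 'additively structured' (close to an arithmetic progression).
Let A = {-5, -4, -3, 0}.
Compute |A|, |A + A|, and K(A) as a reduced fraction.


|A| = 4.
Compute A + A by enumerating all 16 pairs.
A + A = {-10, -9, -8, -7, -6, -5, -4, -3, 0}, so |A + A| = 9.
K = |A + A| / |A| = 9/4 (already in lowest terms) ≈ 2.2500.
Reference: AP of size 4 gives K = 7/4 ≈ 1.7500; a fully generic set of size 4 gives K ≈ 2.5000.

|A| = 4, |A + A| = 9, K = 9/4.


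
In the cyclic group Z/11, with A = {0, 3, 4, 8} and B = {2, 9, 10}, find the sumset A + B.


Work in Z/11Z: reduce every sum a + b modulo 11.
Enumerate all 12 pairs:
a = 0: 0+2=2, 0+9=9, 0+10=10
a = 3: 3+2=5, 3+9=1, 3+10=2
a = 4: 4+2=6, 4+9=2, 4+10=3
a = 8: 8+2=10, 8+9=6, 8+10=7
Distinct residues collected: {1, 2, 3, 5, 6, 7, 9, 10}
|A + B| = 8 (out of 11 total residues).

A + B = {1, 2, 3, 5, 6, 7, 9, 10}


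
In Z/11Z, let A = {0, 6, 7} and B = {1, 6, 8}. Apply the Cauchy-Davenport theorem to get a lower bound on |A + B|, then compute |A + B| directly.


Cauchy-Davenport: |A + B| ≥ min(p, |A| + |B| - 1) for A, B nonempty in Z/pZ.
|A| = 3, |B| = 3, p = 11.
CD lower bound = min(11, 3 + 3 - 1) = min(11, 5) = 5.
Compute A + B mod 11 directly:
a = 0: 0+1=1, 0+6=6, 0+8=8
a = 6: 6+1=7, 6+6=1, 6+8=3
a = 7: 7+1=8, 7+6=2, 7+8=4
A + B = {1, 2, 3, 4, 6, 7, 8}, so |A + B| = 7.
Verify: 7 ≥ 5? Yes ✓.

CD lower bound = 5, actual |A + B| = 7.


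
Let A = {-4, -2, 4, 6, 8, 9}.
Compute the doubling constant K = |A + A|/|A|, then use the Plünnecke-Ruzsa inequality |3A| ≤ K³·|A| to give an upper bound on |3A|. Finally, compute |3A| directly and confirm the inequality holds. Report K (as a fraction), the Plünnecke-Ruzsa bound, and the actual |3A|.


|A| = 6.
Step 1: Compute A + A by enumerating all 36 pairs.
A + A = {-8, -6, -4, 0, 2, 4, 5, 6, 7, 8, 10, 12, 13, 14, 15, 16, 17, 18}, so |A + A| = 18.
Step 2: Doubling constant K = |A + A|/|A| = 18/6 = 18/6 ≈ 3.0000.
Step 3: Plünnecke-Ruzsa gives |3A| ≤ K³·|A| = (3.0000)³ · 6 ≈ 162.0000.
Step 4: Compute 3A = A + A + A directly by enumerating all triples (a,b,c) ∈ A³; |3A| = 33.
Step 5: Check 33 ≤ 162.0000? Yes ✓.

K = 18/6, Plünnecke-Ruzsa bound K³|A| ≈ 162.0000, |3A| = 33, inequality holds.


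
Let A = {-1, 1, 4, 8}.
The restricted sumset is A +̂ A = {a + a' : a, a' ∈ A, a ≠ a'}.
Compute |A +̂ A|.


Restricted sumset: A +̂ A = {a + a' : a ∈ A, a' ∈ A, a ≠ a'}.
Equivalently, take A + A and drop any sum 2a that is achievable ONLY as a + a for a ∈ A (i.e. sums representable only with equal summands).
Enumerate pairs (a, a') with a < a' (symmetric, so each unordered pair gives one sum; this covers all a ≠ a'):
  -1 + 1 = 0
  -1 + 4 = 3
  -1 + 8 = 7
  1 + 4 = 5
  1 + 8 = 9
  4 + 8 = 12
Collected distinct sums: {0, 3, 5, 7, 9, 12}
|A +̂ A| = 6
(Reference bound: |A +̂ A| ≥ 2|A| - 3 for |A| ≥ 2, with |A| = 4 giving ≥ 5.)

|A +̂ A| = 6


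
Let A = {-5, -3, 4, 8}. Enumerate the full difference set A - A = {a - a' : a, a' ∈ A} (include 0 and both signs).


A - A = {a - a' : a, a' ∈ A}.
Compute a - a' for each ordered pair (a, a'):
a = -5: -5--5=0, -5--3=-2, -5-4=-9, -5-8=-13
a = -3: -3--5=2, -3--3=0, -3-4=-7, -3-8=-11
a = 4: 4--5=9, 4--3=7, 4-4=0, 4-8=-4
a = 8: 8--5=13, 8--3=11, 8-4=4, 8-8=0
Collecting distinct values (and noting 0 appears from a-a):
A - A = {-13, -11, -9, -7, -4, -2, 0, 2, 4, 7, 9, 11, 13}
|A - A| = 13

A - A = {-13, -11, -9, -7, -4, -2, 0, 2, 4, 7, 9, 11, 13}


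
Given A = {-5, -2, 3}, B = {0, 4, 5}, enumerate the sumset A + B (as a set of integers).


A + B = {a + b : a ∈ A, b ∈ B}.
Enumerate all |A|·|B| = 3·3 = 9 pairs (a, b) and collect distinct sums.
a = -5: -5+0=-5, -5+4=-1, -5+5=0
a = -2: -2+0=-2, -2+4=2, -2+5=3
a = 3: 3+0=3, 3+4=7, 3+5=8
Collecting distinct sums: A + B = {-5, -2, -1, 0, 2, 3, 7, 8}
|A + B| = 8

A + B = {-5, -2, -1, 0, 2, 3, 7, 8}


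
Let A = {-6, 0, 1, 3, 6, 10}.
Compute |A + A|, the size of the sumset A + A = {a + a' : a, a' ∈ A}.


A + A = {a + a' : a, a' ∈ A}; |A| = 6.
General bounds: 2|A| - 1 ≤ |A + A| ≤ |A|(|A|+1)/2, i.e. 11 ≤ |A + A| ≤ 21.
Lower bound 2|A|-1 is attained iff A is an arithmetic progression.
Enumerate sums a + a' for a ≤ a' (symmetric, so this suffices):
a = -6: -6+-6=-12, -6+0=-6, -6+1=-5, -6+3=-3, -6+6=0, -6+10=4
a = 0: 0+0=0, 0+1=1, 0+3=3, 0+6=6, 0+10=10
a = 1: 1+1=2, 1+3=4, 1+6=7, 1+10=11
a = 3: 3+3=6, 3+6=9, 3+10=13
a = 6: 6+6=12, 6+10=16
a = 10: 10+10=20
Distinct sums: {-12, -6, -5, -3, 0, 1, 2, 3, 4, 6, 7, 9, 10, 11, 12, 13, 16, 20}
|A + A| = 18

|A + A| = 18


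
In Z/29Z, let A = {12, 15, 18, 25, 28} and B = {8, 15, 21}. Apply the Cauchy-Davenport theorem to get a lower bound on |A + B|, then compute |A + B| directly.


Cauchy-Davenport: |A + B| ≥ min(p, |A| + |B| - 1) for A, B nonempty in Z/pZ.
|A| = 5, |B| = 3, p = 29.
CD lower bound = min(29, 5 + 3 - 1) = min(29, 7) = 7.
Compute A + B mod 29 directly:
a = 12: 12+8=20, 12+15=27, 12+21=4
a = 15: 15+8=23, 15+15=1, 15+21=7
a = 18: 18+8=26, 18+15=4, 18+21=10
a = 25: 25+8=4, 25+15=11, 25+21=17
a = 28: 28+8=7, 28+15=14, 28+21=20
A + B = {1, 4, 7, 10, 11, 14, 17, 20, 23, 26, 27}, so |A + B| = 11.
Verify: 11 ≥ 7? Yes ✓.

CD lower bound = 7, actual |A + B| = 11.


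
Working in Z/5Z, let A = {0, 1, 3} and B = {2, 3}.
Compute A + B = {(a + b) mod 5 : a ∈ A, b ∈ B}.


Work in Z/5Z: reduce every sum a + b modulo 5.
Enumerate all 6 pairs:
a = 0: 0+2=2, 0+3=3
a = 1: 1+2=3, 1+3=4
a = 3: 3+2=0, 3+3=1
Distinct residues collected: {0, 1, 2, 3, 4}
|A + B| = 5 (out of 5 total residues).

A + B = {0, 1, 2, 3, 4}


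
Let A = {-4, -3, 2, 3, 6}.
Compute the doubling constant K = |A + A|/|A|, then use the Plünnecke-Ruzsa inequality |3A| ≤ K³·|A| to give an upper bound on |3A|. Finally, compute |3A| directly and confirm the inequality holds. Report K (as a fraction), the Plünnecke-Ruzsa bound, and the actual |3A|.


|A| = 5.
Step 1: Compute A + A by enumerating all 25 pairs.
A + A = {-8, -7, -6, -2, -1, 0, 2, 3, 4, 5, 6, 8, 9, 12}, so |A + A| = 14.
Step 2: Doubling constant K = |A + A|/|A| = 14/5 = 14/5 ≈ 2.8000.
Step 3: Plünnecke-Ruzsa gives |3A| ≤ K³·|A| = (2.8000)³ · 5 ≈ 109.7600.
Step 4: Compute 3A = A + A + A directly by enumerating all triples (a,b,c) ∈ A³; |3A| = 26.
Step 5: Check 26 ≤ 109.7600? Yes ✓.

K = 14/5, Plünnecke-Ruzsa bound K³|A| ≈ 109.7600, |3A| = 26, inequality holds.


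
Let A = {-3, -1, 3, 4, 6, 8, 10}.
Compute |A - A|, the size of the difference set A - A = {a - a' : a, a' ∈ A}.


A - A = {a - a' : a, a' ∈ A}; |A| = 7.
Bounds: 2|A|-1 ≤ |A - A| ≤ |A|² - |A| + 1, i.e. 13 ≤ |A - A| ≤ 43.
Note: 0 ∈ A - A always (from a - a). The set is symmetric: if d ∈ A - A then -d ∈ A - A.
Enumerate nonzero differences d = a - a' with a > a' (then include -d):
Positive differences: {1, 2, 3, 4, 5, 6, 7, 9, 11, 13}
Full difference set: {0} ∪ (positive diffs) ∪ (negative diffs).
|A - A| = 1 + 2·10 = 21 (matches direct enumeration: 21).

|A - A| = 21


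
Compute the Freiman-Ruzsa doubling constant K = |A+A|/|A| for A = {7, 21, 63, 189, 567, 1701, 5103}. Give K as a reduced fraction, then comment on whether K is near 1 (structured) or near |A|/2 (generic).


|A| = 7.
Compute A + A by enumerating all 49 pairs.
A + A = {14, 28, 42, 70, 84, 126, 196, 210, 252, 378, 574, 588, 630, 756, 1134, 1708, 1722, 1764, 1890, 2268, 3402, 5110, 5124, 5166, 5292, 5670, 6804, 10206}, so |A + A| = 28.
K = |A + A| / |A| = 28/7 = 4/1 ≈ 4.0000.
Reference: AP of size 7 gives K = 13/7 ≈ 1.8571; a fully generic set of size 7 gives K ≈ 4.0000.

|A| = 7, |A + A| = 28, K = 28/7 = 4/1.


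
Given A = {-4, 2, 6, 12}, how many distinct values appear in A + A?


A + A = {a + a' : a, a' ∈ A}; |A| = 4.
General bounds: 2|A| - 1 ≤ |A + A| ≤ |A|(|A|+1)/2, i.e. 7 ≤ |A + A| ≤ 10.
Lower bound 2|A|-1 is attained iff A is an arithmetic progression.
Enumerate sums a + a' for a ≤ a' (symmetric, so this suffices):
a = -4: -4+-4=-8, -4+2=-2, -4+6=2, -4+12=8
a = 2: 2+2=4, 2+6=8, 2+12=14
a = 6: 6+6=12, 6+12=18
a = 12: 12+12=24
Distinct sums: {-8, -2, 2, 4, 8, 12, 14, 18, 24}
|A + A| = 9

|A + A| = 9


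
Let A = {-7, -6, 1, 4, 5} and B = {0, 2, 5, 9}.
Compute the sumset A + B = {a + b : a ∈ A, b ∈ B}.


A + B = {a + b : a ∈ A, b ∈ B}.
Enumerate all |A|·|B| = 5·4 = 20 pairs (a, b) and collect distinct sums.
a = -7: -7+0=-7, -7+2=-5, -7+5=-2, -7+9=2
a = -6: -6+0=-6, -6+2=-4, -6+5=-1, -6+9=3
a = 1: 1+0=1, 1+2=3, 1+5=6, 1+9=10
a = 4: 4+0=4, 4+2=6, 4+5=9, 4+9=13
a = 5: 5+0=5, 5+2=7, 5+5=10, 5+9=14
Collecting distinct sums: A + B = {-7, -6, -5, -4, -2, -1, 1, 2, 3, 4, 5, 6, 7, 9, 10, 13, 14}
|A + B| = 17

A + B = {-7, -6, -5, -4, -2, -1, 1, 2, 3, 4, 5, 6, 7, 9, 10, 13, 14}


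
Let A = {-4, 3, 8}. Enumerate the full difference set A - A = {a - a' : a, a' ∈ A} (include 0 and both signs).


A - A = {a - a' : a, a' ∈ A}.
Compute a - a' for each ordered pair (a, a'):
a = -4: -4--4=0, -4-3=-7, -4-8=-12
a = 3: 3--4=7, 3-3=0, 3-8=-5
a = 8: 8--4=12, 8-3=5, 8-8=0
Collecting distinct values (and noting 0 appears from a-a):
A - A = {-12, -7, -5, 0, 5, 7, 12}
|A - A| = 7

A - A = {-12, -7, -5, 0, 5, 7, 12}


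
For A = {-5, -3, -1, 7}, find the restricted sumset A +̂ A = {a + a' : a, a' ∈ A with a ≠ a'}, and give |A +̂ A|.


Restricted sumset: A +̂ A = {a + a' : a ∈ A, a' ∈ A, a ≠ a'}.
Equivalently, take A + A and drop any sum 2a that is achievable ONLY as a + a for a ∈ A (i.e. sums representable only with equal summands).
Enumerate pairs (a, a') with a < a' (symmetric, so each unordered pair gives one sum; this covers all a ≠ a'):
  -5 + -3 = -8
  -5 + -1 = -6
  -5 + 7 = 2
  -3 + -1 = -4
  -3 + 7 = 4
  -1 + 7 = 6
Collected distinct sums: {-8, -6, -4, 2, 4, 6}
|A +̂ A| = 6
(Reference bound: |A +̂ A| ≥ 2|A| - 3 for |A| ≥ 2, with |A| = 4 giving ≥ 5.)

|A +̂ A| = 6


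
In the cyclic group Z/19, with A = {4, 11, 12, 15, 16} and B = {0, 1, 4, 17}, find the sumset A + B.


Work in Z/19Z: reduce every sum a + b modulo 19.
Enumerate all 20 pairs:
a = 4: 4+0=4, 4+1=5, 4+4=8, 4+17=2
a = 11: 11+0=11, 11+1=12, 11+4=15, 11+17=9
a = 12: 12+0=12, 12+1=13, 12+4=16, 12+17=10
a = 15: 15+0=15, 15+1=16, 15+4=0, 15+17=13
a = 16: 16+0=16, 16+1=17, 16+4=1, 16+17=14
Distinct residues collected: {0, 1, 2, 4, 5, 8, 9, 10, 11, 12, 13, 14, 15, 16, 17}
|A + B| = 15 (out of 19 total residues).

A + B = {0, 1, 2, 4, 5, 8, 9, 10, 11, 12, 13, 14, 15, 16, 17}


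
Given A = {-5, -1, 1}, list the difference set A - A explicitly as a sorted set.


A - A = {a - a' : a, a' ∈ A}.
Compute a - a' for each ordered pair (a, a'):
a = -5: -5--5=0, -5--1=-4, -5-1=-6
a = -1: -1--5=4, -1--1=0, -1-1=-2
a = 1: 1--5=6, 1--1=2, 1-1=0
Collecting distinct values (and noting 0 appears from a-a):
A - A = {-6, -4, -2, 0, 2, 4, 6}
|A - A| = 7

A - A = {-6, -4, -2, 0, 2, 4, 6}


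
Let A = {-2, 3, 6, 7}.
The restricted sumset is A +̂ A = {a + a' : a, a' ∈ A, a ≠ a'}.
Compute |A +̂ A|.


Restricted sumset: A +̂ A = {a + a' : a ∈ A, a' ∈ A, a ≠ a'}.
Equivalently, take A + A and drop any sum 2a that is achievable ONLY as a + a for a ∈ A (i.e. sums representable only with equal summands).
Enumerate pairs (a, a') with a < a' (symmetric, so each unordered pair gives one sum; this covers all a ≠ a'):
  -2 + 3 = 1
  -2 + 6 = 4
  -2 + 7 = 5
  3 + 6 = 9
  3 + 7 = 10
  6 + 7 = 13
Collected distinct sums: {1, 4, 5, 9, 10, 13}
|A +̂ A| = 6
(Reference bound: |A +̂ A| ≥ 2|A| - 3 for |A| ≥ 2, with |A| = 4 giving ≥ 5.)

|A +̂ A| = 6


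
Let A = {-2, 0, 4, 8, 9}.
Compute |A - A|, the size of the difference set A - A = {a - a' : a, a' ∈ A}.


A - A = {a - a' : a, a' ∈ A}; |A| = 5.
Bounds: 2|A|-1 ≤ |A - A| ≤ |A|² - |A| + 1, i.e. 9 ≤ |A - A| ≤ 21.
Note: 0 ∈ A - A always (from a - a). The set is symmetric: if d ∈ A - A then -d ∈ A - A.
Enumerate nonzero differences d = a - a' with a > a' (then include -d):
Positive differences: {1, 2, 4, 5, 6, 8, 9, 10, 11}
Full difference set: {0} ∪ (positive diffs) ∪ (negative diffs).
|A - A| = 1 + 2·9 = 19 (matches direct enumeration: 19).

|A - A| = 19


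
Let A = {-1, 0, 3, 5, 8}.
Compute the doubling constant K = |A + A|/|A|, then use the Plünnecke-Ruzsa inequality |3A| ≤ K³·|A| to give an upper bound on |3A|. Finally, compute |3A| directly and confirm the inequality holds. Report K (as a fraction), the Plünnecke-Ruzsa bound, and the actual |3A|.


|A| = 5.
Step 1: Compute A + A by enumerating all 25 pairs.
A + A = {-2, -1, 0, 2, 3, 4, 5, 6, 7, 8, 10, 11, 13, 16}, so |A + A| = 14.
Step 2: Doubling constant K = |A + A|/|A| = 14/5 = 14/5 ≈ 2.8000.
Step 3: Plünnecke-Ruzsa gives |3A| ≤ K³·|A| = (2.8000)³ · 5 ≈ 109.7600.
Step 4: Compute 3A = A + A + A directly by enumerating all triples (a,b,c) ∈ A³; |3A| = 24.
Step 5: Check 24 ≤ 109.7600? Yes ✓.

K = 14/5, Plünnecke-Ruzsa bound K³|A| ≈ 109.7600, |3A| = 24, inequality holds.


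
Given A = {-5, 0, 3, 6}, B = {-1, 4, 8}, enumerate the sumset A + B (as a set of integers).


A + B = {a + b : a ∈ A, b ∈ B}.
Enumerate all |A|·|B| = 4·3 = 12 pairs (a, b) and collect distinct sums.
a = -5: -5+-1=-6, -5+4=-1, -5+8=3
a = 0: 0+-1=-1, 0+4=4, 0+8=8
a = 3: 3+-1=2, 3+4=7, 3+8=11
a = 6: 6+-1=5, 6+4=10, 6+8=14
Collecting distinct sums: A + B = {-6, -1, 2, 3, 4, 5, 7, 8, 10, 11, 14}
|A + B| = 11

A + B = {-6, -1, 2, 3, 4, 5, 7, 8, 10, 11, 14}


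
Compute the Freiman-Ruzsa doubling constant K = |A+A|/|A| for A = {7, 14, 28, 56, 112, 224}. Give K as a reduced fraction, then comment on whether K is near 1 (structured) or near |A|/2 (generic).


|A| = 6.
Compute A + A by enumerating all 36 pairs.
A + A = {14, 21, 28, 35, 42, 56, 63, 70, 84, 112, 119, 126, 140, 168, 224, 231, 238, 252, 280, 336, 448}, so |A + A| = 21.
K = |A + A| / |A| = 21/6 = 7/2 ≈ 3.5000.
Reference: AP of size 6 gives K = 11/6 ≈ 1.8333; a fully generic set of size 6 gives K ≈ 3.5000.

|A| = 6, |A + A| = 21, K = 21/6 = 7/2.
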